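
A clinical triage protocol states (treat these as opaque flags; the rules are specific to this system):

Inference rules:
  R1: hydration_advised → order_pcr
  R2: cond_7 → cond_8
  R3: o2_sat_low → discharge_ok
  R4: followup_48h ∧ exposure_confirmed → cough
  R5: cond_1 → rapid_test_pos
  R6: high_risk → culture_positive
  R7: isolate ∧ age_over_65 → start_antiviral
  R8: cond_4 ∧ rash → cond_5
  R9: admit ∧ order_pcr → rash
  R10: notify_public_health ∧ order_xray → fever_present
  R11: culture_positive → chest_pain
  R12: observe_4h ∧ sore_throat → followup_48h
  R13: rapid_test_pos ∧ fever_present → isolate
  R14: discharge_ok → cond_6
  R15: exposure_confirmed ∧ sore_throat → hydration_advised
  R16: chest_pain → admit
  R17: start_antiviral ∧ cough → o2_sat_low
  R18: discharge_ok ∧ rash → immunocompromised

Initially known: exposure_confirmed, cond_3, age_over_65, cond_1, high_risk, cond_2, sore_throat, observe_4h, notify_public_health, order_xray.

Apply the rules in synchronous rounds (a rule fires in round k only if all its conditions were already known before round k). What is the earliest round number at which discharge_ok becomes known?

Round 1: R5 [cond_1 → rapid_test_pos]; R6 [high_risk → culture_positive]; R10 [notify_public_health ∧ order_xray → fever_present]; R12 [observe_4h ∧ sore_throat → followup_48h]; R15 [exposure_confirmed ∧ sore_throat → hydration_advised]. New: rapid_test_pos, culture_positive, fever_present, followup_48h, hydration_advised.
Round 2: R1 [hydration_advised → order_pcr]; R4 [followup_48h ∧ exposure_confirmed → cough]; R11 [culture_positive → chest_pain]; R13 [rapid_test_pos ∧ fever_present → isolate]. New: order_pcr, cough, chest_pain, isolate.
Round 3: R7 [isolate ∧ age_over_65 → start_antiviral]; R16 [chest_pain → admit]. New: start_antiviral, admit.
Round 4: R9 [admit ∧ order_pcr → rash]; R17 [start_antiviral ∧ cough → o2_sat_low]. New: rash, o2_sat_low.
Round 5: R3 [o2_sat_low → discharge_ok]. New: discharge_ok.
discharge_ok first appears in round 5.

5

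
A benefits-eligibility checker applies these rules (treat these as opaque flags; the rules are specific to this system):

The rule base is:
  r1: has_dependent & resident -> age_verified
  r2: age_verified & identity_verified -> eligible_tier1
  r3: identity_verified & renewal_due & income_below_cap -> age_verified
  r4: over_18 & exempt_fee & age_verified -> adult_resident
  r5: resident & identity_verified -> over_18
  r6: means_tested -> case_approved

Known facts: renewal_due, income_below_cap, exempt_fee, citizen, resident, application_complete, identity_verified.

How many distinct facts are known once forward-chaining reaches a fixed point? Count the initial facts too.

Round 1 fires r3, r5, giving age_verified, over_18.
Round 2 fires r2, r4, giving eligible_tier1, adult_resident.
Closure: {adult_resident, age_verified, application_complete, citizen, eligible_tier1, exempt_fee, identity_verified, income_below_cap, over_18, renewal_due, resident} — 11 facts.

11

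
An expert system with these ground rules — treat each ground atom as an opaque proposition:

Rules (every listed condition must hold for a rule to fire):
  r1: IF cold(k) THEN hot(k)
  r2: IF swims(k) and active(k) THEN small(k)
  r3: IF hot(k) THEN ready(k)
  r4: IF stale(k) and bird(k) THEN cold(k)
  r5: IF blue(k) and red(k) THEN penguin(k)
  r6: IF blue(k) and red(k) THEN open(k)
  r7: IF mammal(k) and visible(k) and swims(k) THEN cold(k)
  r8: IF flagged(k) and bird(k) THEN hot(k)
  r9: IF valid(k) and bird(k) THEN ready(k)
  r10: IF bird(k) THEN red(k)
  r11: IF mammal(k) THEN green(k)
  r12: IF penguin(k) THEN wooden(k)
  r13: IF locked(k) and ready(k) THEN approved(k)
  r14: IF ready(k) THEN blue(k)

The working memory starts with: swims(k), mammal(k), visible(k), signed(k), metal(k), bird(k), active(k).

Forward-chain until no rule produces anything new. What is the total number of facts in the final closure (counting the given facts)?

Round 1 fires r2, r7, r10, r11, giving small(k), cold(k), red(k), green(k).
Round 2 fires r1, giving hot(k).
Round 3 fires r3, giving ready(k).
Round 4 fires r14, giving blue(k).
Round 5 fires r5, r6, giving penguin(k), open(k).
Round 6 fires r12, giving wooden(k).
Closure: {active(k), bird(k), blue(k), cold(k), green(k), hot(k), mammal(k), metal(k), open(k), penguin(k), ready(k), red(k), signed(k), small(k), swims(k), visible(k), wooden(k)} — 17 facts.

17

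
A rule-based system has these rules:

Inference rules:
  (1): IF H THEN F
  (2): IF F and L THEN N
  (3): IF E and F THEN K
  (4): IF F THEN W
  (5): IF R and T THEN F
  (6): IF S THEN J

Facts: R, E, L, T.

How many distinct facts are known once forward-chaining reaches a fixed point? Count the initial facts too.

8

Round 1 fires (5), giving F.
Round 2 fires (2), (3), (4), giving N, K, W.
Closure: {E, F, K, L, N, R, T, W} — 8 facts.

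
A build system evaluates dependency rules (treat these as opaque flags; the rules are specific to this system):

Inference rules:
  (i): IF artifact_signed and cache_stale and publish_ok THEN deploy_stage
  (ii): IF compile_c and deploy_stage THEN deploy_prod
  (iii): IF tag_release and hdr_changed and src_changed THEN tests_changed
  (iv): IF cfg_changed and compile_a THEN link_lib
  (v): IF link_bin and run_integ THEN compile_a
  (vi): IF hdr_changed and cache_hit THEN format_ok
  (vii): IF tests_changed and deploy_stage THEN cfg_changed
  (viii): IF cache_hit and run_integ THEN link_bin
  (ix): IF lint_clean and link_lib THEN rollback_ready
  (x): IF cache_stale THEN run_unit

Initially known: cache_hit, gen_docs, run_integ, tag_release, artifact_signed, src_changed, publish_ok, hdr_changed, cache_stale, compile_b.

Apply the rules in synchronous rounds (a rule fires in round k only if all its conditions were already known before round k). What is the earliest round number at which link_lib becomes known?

Round 1: (i) [IF artifact_signed and cache_stale and publish_ok THEN deploy_stage]; (iii) [IF tag_release and hdr_changed and src_changed THEN tests_changed]; (vi) [IF hdr_changed and cache_hit THEN format_ok]; (viii) [IF cache_hit and run_integ THEN link_bin]; (x) [IF cache_stale THEN run_unit]. New: deploy_stage, tests_changed, format_ok, link_bin, run_unit.
Round 2: (v) [IF link_bin and run_integ THEN compile_a]; (vii) [IF tests_changed and deploy_stage THEN cfg_changed]. New: compile_a, cfg_changed.
Round 3: (iv) [IF cfg_changed and compile_a THEN link_lib]. New: link_lib.
link_lib first appears in round 3.

3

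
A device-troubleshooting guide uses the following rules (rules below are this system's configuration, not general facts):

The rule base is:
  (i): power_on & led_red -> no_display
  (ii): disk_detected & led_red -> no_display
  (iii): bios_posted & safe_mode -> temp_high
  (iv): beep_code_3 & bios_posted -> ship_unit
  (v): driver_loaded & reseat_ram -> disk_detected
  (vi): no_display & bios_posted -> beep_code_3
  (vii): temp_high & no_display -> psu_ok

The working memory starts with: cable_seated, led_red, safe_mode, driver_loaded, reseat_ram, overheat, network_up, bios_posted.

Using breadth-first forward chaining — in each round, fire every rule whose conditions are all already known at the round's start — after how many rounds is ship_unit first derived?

4

[1] (iii) [bios_posted & safe_mode -> temp_high]; (v) [driver_loaded & reseat_ram -> disk_detected]. ⇒ new: temp_high, disk_detected.
[2] (ii) [disk_detected & led_red -> no_display]. ⇒ new: no_display.
[3] (vi) [no_display & bios_posted -> beep_code_3]; (vii) [temp_high & no_display -> psu_ok]. ⇒ new: beep_code_3, psu_ok.
[4] (iv) [beep_code_3 & bios_posted -> ship_unit]. ⇒ new: ship_unit.
ship_unit first appears in round 4.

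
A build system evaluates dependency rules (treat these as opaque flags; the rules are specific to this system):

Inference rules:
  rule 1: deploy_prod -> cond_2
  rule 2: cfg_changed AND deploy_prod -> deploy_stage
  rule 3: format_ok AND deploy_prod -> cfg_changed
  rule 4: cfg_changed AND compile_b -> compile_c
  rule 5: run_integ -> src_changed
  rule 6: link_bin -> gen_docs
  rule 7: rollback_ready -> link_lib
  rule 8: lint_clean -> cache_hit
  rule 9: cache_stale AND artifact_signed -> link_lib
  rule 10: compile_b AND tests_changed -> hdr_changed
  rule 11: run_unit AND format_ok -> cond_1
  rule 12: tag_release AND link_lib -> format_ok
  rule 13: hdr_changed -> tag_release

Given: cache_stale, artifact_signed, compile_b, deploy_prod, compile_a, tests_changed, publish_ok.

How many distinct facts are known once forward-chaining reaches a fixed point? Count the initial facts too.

[1] rule 1 [deploy_prod -> cond_2]; rule 9 [cache_stale AND artifact_signed -> link_lib]; rule 10 [compile_b AND tests_changed -> hdr_changed]. ⇒ new: cond_2, link_lib, hdr_changed.
[2] rule 13 [hdr_changed -> tag_release]. ⇒ new: tag_release.
[3] rule 12 [tag_release AND link_lib -> format_ok]. ⇒ new: format_ok.
[4] rule 3 [format_ok AND deploy_prod -> cfg_changed]. ⇒ new: cfg_changed.
[5] rule 2 [cfg_changed AND deploy_prod -> deploy_stage]; rule 4 [cfg_changed AND compile_b -> compile_c]. ⇒ new: deploy_stage, compile_c.
Closure: {artifact_signed, cache_stale, cfg_changed, compile_a, compile_b, compile_c, cond_2, deploy_prod, deploy_stage, format_ok, hdr_changed, link_lib, publish_ok, tag_release, tests_changed} — 15 facts.

15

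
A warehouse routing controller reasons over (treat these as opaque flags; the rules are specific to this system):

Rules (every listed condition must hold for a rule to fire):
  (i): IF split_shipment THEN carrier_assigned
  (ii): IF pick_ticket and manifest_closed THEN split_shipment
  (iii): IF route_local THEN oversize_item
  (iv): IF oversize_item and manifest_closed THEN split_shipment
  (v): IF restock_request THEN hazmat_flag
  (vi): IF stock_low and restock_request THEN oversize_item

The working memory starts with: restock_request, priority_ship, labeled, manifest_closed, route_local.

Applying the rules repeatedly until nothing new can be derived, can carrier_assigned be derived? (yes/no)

yes

Round 1 — (iii), (v), derive oversize_item, hazmat_flag.
Round 2 — (iv), derive split_shipment.
Round 3 — (i), derive carrier_assigned.
carrier_assigned appears in round 3, so it is derivable.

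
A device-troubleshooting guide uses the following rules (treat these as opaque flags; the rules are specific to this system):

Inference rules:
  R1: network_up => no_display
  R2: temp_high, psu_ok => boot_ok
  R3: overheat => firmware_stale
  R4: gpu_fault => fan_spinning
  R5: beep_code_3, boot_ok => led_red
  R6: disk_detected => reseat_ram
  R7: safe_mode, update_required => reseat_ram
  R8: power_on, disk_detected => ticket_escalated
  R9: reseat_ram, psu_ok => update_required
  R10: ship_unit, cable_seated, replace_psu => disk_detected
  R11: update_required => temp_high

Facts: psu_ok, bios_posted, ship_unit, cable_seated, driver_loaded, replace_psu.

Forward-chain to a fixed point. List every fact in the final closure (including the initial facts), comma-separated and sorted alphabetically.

Round 1 — R10, derive disk_detected.
Round 2 — R6, derive reseat_ram.
Round 3 — R9, derive update_required.
Round 4 — R11, derive temp_high.
Round 5 — R2, derive boot_ok.

bios_posted, boot_ok, cable_seated, disk_detected, driver_loaded, psu_ok, replace_psu, reseat_ram, ship_unit, temp_high, update_required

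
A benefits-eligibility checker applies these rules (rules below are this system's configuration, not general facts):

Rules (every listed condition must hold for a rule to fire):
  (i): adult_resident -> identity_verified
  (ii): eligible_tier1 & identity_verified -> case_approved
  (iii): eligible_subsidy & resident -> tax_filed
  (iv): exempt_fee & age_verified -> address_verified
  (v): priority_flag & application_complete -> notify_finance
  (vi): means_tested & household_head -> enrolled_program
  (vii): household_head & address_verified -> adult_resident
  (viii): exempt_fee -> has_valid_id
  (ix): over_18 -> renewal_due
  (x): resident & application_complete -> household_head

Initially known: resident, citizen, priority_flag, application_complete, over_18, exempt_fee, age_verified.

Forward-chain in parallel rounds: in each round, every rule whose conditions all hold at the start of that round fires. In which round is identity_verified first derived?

Round 1 — (iv), (v), (viii), (ix), (x), derive address_verified, notify_finance, has_valid_id, renewal_due, household_head.
Round 2 — (vii), derive adult_resident.
Round 3 — (i), derive identity_verified.
identity_verified first appears in round 3.

3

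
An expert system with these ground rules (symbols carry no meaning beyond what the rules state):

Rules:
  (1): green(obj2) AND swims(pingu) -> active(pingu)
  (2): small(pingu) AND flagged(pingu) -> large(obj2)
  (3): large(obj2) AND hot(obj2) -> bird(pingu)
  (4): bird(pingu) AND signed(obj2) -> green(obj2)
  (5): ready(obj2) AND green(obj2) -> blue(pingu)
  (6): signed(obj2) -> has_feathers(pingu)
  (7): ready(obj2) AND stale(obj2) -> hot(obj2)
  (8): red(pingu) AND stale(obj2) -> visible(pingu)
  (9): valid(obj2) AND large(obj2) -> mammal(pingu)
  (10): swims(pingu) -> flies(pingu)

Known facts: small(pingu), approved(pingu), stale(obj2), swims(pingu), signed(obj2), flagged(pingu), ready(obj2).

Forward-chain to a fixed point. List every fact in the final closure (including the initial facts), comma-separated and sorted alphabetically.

active(pingu), approved(pingu), bird(pingu), blue(pingu), flagged(pingu), flies(pingu), green(obj2), has_feathers(pingu), hot(obj2), large(obj2), ready(obj2), signed(obj2), small(pingu), stale(obj2), swims(pingu)

Round 1: (2) [small(pingu) AND flagged(pingu) -> large(obj2)]; (6) [signed(obj2) -> has_feathers(pingu)]; (7) [ready(obj2) AND stale(obj2) -> hot(obj2)]; (10) [swims(pingu) -> flies(pingu)]. Adds large(obj2), has_feathers(pingu), hot(obj2), flies(pingu).
Round 2: (3) [large(obj2) AND hot(obj2) -> bird(pingu)]. Adds bird(pingu).
Round 3: (4) [bird(pingu) AND signed(obj2) -> green(obj2)]. Adds green(obj2).
Round 4: (1) [green(obj2) AND swims(pingu) -> active(pingu)]; (5) [ready(obj2) AND green(obj2) -> blue(pingu)]. Adds active(pingu), blue(pingu).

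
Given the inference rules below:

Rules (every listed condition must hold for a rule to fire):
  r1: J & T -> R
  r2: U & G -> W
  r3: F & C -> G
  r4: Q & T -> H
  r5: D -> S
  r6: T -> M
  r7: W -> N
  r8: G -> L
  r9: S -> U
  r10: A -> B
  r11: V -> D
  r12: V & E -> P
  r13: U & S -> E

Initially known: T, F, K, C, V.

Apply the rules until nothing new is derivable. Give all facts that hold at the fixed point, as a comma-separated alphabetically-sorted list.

C, D, E, F, G, K, L, M, N, P, S, T, U, V, W

Round 1 — r3, r6, r11, derive G, M, D.
Round 2 — r5, r8, derive S, L.
Round 3 — r9, derive U.
Round 4 — r2, r13, derive W, E.
Round 5 — r7, r12, derive N, P.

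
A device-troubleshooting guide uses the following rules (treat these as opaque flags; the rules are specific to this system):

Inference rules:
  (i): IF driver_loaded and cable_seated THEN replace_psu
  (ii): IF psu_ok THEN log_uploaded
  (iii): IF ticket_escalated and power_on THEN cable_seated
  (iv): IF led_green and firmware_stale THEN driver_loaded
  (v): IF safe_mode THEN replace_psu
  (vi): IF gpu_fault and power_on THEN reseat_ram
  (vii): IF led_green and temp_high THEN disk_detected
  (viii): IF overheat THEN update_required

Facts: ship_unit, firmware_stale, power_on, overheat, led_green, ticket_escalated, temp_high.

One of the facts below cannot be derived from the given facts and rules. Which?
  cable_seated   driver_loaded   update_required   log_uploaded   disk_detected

log_uploaded

Round 1: (iii) [IF ticket_escalated and power_on THEN cable_seated]; (iv) [IF led_green and firmware_stale THEN driver_loaded]; (vii) [IF led_green and temp_high THEN disk_detected]; (viii) [IF overheat THEN update_required]. New: cable_seated, driver_loaded, disk_detected, update_required.
Round 2: (i) [IF driver_loaded and cable_seated THEN replace_psu]. New: replace_psu.
Derived: update_required (round 1), driver_loaded (round 1), disk_detected (round 1), cable_seated (round 1). log_uploaded never appears in any round.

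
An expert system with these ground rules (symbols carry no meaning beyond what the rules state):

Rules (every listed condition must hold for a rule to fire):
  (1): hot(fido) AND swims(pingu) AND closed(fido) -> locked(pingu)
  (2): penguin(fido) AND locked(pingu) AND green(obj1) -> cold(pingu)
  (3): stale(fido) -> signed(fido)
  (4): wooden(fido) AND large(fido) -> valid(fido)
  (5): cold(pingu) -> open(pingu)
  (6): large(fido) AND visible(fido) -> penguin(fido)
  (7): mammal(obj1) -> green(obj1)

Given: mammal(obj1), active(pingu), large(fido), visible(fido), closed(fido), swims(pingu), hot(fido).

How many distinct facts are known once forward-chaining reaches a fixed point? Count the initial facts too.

Round 1 fires (1), (6), (7), giving locked(pingu), penguin(fido), green(obj1).
Round 2 fires (2), giving cold(pingu).
Round 3 fires (5), giving open(pingu).
Closure: {active(pingu), closed(fido), cold(pingu), green(obj1), hot(fido), large(fido), locked(pingu), mammal(obj1), open(pingu), penguin(fido), swims(pingu), visible(fido)} — 12 facts.

12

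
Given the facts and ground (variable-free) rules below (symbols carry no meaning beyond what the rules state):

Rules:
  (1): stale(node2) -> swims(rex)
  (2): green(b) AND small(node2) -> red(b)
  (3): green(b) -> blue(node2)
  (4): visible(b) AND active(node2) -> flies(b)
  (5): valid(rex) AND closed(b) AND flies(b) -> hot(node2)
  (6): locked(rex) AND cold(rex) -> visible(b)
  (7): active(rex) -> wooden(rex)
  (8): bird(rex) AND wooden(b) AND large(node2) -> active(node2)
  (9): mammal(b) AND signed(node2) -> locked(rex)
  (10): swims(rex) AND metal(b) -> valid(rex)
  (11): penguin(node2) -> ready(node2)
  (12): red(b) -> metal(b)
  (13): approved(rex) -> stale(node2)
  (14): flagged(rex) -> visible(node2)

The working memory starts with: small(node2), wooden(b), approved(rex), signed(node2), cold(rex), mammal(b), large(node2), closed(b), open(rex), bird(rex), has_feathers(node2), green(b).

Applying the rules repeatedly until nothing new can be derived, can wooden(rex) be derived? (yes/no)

Round 1 — (2), (3), (8), (9), (13), derive red(b), blue(node2), active(node2), locked(rex), stale(node2).
Round 2 — (1), (6), (12), derive swims(rex), visible(b), metal(b).
Round 3 — (4), (10), derive flies(b), valid(rex).
Round 4 — (5), derive hot(node2).
Fixed point reached. wooden(rex) is concluded only by (7); (7) needs active(rex) (never derived).

no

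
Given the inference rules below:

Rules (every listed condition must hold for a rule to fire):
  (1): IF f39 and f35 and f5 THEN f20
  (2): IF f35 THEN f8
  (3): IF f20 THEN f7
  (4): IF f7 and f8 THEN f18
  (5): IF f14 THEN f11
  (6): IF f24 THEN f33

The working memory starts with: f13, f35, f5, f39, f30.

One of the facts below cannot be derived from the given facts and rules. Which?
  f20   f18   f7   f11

Round 1: (1) [IF f39 and f35 and f5 THEN f20]; (2) [IF f35 THEN f8]. Adds f20, f8.
Round 2: (3) [IF f20 THEN f7]. Adds f7.
Round 3: (4) [IF f7 and f8 THEN f18]. Adds f18.
Derived: f20 (round 1), f7 (round 2), f18 (round 3). f11 never appears in any round.

f11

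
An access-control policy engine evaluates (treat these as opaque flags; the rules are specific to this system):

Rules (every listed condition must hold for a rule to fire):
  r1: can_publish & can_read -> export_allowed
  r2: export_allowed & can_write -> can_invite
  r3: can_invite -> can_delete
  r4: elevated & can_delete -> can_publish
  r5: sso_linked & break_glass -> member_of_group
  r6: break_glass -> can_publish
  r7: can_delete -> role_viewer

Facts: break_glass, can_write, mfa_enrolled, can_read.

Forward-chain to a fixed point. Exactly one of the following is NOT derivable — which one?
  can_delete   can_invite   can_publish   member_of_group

member_of_group

Round 1: r6 [break_glass -> can_publish]. New: can_publish.
Round 2: r1 [can_publish & can_read -> export_allowed]. New: export_allowed.
Round 3: r2 [export_allowed & can_write -> can_invite]. New: can_invite.
Round 4: r3 [can_invite -> can_delete]. New: can_delete.
Round 5: r7 [can_delete -> role_viewer]. New: role_viewer.
Derived: can_invite (round 3), can_delete (round 4), can_publish (round 1). member_of_group never appears in any round.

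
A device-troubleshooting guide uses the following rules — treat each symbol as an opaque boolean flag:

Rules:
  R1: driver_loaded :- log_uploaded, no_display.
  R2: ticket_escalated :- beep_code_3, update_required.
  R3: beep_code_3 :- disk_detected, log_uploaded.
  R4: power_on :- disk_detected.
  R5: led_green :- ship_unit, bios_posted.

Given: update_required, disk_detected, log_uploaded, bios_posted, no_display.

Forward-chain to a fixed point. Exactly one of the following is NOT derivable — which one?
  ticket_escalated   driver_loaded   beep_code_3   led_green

led_green

Round 1 fires R1, R3, R4, giving driver_loaded, beep_code_3, power_on.
Round 2 fires R2, giving ticket_escalated.
Derived: beep_code_3 (round 1), driver_loaded (round 1), ticket_escalated (round 2). led_green never appears in any round.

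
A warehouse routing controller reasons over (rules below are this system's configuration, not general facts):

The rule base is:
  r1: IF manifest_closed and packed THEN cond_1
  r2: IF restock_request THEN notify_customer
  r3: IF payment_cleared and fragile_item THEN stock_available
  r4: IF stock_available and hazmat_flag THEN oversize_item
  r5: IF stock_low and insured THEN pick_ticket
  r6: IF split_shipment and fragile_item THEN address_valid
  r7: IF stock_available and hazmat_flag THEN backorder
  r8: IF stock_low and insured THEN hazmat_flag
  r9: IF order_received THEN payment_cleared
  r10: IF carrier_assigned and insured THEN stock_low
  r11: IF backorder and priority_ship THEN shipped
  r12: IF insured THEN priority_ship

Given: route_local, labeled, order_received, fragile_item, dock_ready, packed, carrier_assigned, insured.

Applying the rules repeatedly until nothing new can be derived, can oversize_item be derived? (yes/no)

yes

Round 1: r9 [IF order_received THEN payment_cleared]; r10 [IF carrier_assigned and insured THEN stock_low]; r12 [IF insured THEN priority_ship]. New: payment_cleared, stock_low, priority_ship.
Round 2: r3 [IF payment_cleared and fragile_item THEN stock_available]; r5 [IF stock_low and insured THEN pick_ticket]; r8 [IF stock_low and insured THEN hazmat_flag]. New: stock_available, pick_ticket, hazmat_flag.
Round 3: r4 [IF stock_available and hazmat_flag THEN oversize_item]; r7 [IF stock_available and hazmat_flag THEN backorder]. New: oversize_item, backorder.
Round 4: r11 [IF backorder and priority_ship THEN shipped]. New: shipped.
oversize_item appears in round 3, so it is derivable.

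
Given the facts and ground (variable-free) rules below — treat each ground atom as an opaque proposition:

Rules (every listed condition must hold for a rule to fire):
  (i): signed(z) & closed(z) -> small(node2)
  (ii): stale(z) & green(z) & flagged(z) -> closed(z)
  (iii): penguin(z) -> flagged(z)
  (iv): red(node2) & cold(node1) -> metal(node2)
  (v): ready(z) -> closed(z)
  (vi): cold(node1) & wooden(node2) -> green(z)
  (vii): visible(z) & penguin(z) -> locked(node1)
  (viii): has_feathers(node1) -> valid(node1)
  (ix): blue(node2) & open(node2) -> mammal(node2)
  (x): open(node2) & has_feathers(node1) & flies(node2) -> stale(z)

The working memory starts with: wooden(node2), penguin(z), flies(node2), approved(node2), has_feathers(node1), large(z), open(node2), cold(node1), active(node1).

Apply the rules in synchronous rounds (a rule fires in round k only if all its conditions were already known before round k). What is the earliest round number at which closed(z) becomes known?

2

Round 1 fires (iii), (vi), (viii), (x), giving flagged(z), green(z), valid(node1), stale(z).
Round 2 fires (ii), giving closed(z).
closed(z) first appears in round 2.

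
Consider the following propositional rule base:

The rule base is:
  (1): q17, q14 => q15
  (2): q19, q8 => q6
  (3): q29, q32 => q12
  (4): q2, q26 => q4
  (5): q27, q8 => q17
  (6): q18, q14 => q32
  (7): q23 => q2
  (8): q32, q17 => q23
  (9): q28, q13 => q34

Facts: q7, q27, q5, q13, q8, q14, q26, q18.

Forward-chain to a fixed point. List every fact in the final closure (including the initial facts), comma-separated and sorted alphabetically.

q13, q14, q15, q17, q18, q2, q23, q26, q27, q32, q4, q5, q7, q8

Round 1 — (5), (6), derive q17, q32.
Round 2 — (1), (8), derive q15, q23.
Round 3 — (7), derive q2.
Round 4 — (4), derive q4.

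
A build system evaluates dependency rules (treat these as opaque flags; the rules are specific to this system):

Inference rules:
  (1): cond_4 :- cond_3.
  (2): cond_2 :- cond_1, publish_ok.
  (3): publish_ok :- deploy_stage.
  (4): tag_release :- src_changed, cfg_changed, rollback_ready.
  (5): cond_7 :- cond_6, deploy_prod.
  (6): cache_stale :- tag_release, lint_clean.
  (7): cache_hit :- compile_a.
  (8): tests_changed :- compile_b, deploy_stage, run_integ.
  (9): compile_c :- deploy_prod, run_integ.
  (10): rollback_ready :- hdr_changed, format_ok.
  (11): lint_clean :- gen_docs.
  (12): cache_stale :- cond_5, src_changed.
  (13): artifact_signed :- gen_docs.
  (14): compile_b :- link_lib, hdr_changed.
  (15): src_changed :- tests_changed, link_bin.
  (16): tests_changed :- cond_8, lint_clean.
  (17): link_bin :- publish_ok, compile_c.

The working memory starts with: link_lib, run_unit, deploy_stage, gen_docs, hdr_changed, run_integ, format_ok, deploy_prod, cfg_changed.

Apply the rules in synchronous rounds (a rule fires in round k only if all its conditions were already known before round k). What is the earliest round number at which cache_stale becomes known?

5

Round 1: (3) [publish_ok :- deploy_stage.]; (9) [compile_c :- deploy_prod, run_integ.]; (10) [rollback_ready :- hdr_changed, format_ok.]; (11) [lint_clean :- gen_docs.]; (13) [artifact_signed :- gen_docs.]; (14) [compile_b :- link_lib, hdr_changed.]. Adds publish_ok, compile_c, rollback_ready, lint_clean, artifact_signed, compile_b.
Round 2: (8) [tests_changed :- compile_b, deploy_stage, run_integ.]; (17) [link_bin :- publish_ok, compile_c.]. Adds tests_changed, link_bin.
Round 3: (15) [src_changed :- tests_changed, link_bin.]. Adds src_changed.
Round 4: (4) [tag_release :- src_changed, cfg_changed, rollback_ready.]. Adds tag_release.
Round 5: (6) [cache_stale :- tag_release, lint_clean.]. Adds cache_stale.
cache_stale first appears in round 5.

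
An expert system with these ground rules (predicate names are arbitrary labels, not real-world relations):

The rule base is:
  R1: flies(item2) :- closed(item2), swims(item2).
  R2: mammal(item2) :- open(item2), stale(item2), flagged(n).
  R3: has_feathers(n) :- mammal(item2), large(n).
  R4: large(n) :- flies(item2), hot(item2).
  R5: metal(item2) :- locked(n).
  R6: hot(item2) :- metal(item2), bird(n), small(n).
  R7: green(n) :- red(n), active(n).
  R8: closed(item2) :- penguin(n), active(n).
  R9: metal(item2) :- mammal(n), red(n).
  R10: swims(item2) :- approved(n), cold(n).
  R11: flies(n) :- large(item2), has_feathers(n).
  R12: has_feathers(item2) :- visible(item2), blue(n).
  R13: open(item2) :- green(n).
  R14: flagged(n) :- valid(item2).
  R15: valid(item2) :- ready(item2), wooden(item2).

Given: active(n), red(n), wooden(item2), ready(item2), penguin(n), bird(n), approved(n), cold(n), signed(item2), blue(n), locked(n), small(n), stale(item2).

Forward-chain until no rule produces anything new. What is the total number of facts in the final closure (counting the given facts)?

25

Round 1 — R5, R7, R8, R10, R15, derive metal(item2), green(n), closed(item2), swims(item2), valid(item2).
Round 2 — R1, R6, R13, R14, derive flies(item2), hot(item2), open(item2), flagged(n).
Round 3 — R2, R4, derive mammal(item2), large(n).
Round 4 — R3, derive has_feathers(n).
Closure: {active(n), approved(n), bird(n), blue(n), closed(item2), cold(n), flagged(n), flies(item2), green(n), has_feathers(n), hot(item2), large(n), locked(n), mammal(item2), metal(item2), open(item2), penguin(n), ready(item2), red(n), signed(item2), small(n), stale(item2), swims(item2), valid(item2), wooden(item2)} — 25 facts.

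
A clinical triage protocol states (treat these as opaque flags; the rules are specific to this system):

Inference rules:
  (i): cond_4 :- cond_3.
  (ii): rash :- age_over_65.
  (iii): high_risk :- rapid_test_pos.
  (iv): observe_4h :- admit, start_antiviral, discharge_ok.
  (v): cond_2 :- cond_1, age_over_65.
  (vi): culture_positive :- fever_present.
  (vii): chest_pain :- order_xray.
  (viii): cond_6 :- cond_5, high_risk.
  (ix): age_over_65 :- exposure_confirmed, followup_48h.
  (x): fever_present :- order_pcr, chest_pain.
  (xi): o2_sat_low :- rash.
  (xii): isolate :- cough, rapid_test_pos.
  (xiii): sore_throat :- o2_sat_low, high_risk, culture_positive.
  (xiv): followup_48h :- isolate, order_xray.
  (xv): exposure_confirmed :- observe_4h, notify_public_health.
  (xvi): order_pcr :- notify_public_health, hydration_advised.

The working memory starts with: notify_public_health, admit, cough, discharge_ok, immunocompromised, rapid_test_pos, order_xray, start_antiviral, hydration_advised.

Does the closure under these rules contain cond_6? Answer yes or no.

[1] (iii) [high_risk :- rapid_test_pos.]; (iv) [observe_4h :- admit, start_antiviral, discharge_ok.]; (vii) [chest_pain :- order_xray.]; (xii) [isolate :- cough, rapid_test_pos.]; (xvi) [order_pcr :- notify_public_health, hydration_advised.]. ⇒ new: high_risk, observe_4h, chest_pain, isolate, order_pcr.
[2] (x) [fever_present :- order_pcr, chest_pain.]; (xiv) [followup_48h :- isolate, order_xray.]; (xv) [exposure_confirmed :- observe_4h, notify_public_health.]. ⇒ new: fever_present, followup_48h, exposure_confirmed.
[3] (vi) [culture_positive :- fever_present.]; (ix) [age_over_65 :- exposure_confirmed, followup_48h.]. ⇒ new: culture_positive, age_over_65.
[4] (ii) [rash :- age_over_65.]. ⇒ new: rash.
[5] (xi) [o2_sat_low :- rash.]. ⇒ new: o2_sat_low.
[6] (xiii) [sore_throat :- o2_sat_low, high_risk, culture_positive.]. ⇒ new: sore_throat.
Fixed point reached. cond_6 is concluded only by (viii); (viii) needs cond_5 (never derived).

no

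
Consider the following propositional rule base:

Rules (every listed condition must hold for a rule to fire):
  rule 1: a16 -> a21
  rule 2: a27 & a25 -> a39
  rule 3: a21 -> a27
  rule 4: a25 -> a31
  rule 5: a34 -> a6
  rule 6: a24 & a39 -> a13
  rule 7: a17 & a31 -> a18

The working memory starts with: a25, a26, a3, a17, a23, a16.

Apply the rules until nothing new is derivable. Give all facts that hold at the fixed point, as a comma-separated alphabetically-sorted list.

Round 1: rule 1 [a16 -> a21]; rule 4 [a25 -> a31]. Adds a21, a31.
Round 2: rule 3 [a21 -> a27]; rule 7 [a17 & a31 -> a18]. Adds a27, a18.
Round 3: rule 2 [a27 & a25 -> a39]. Adds a39.

a16, a17, a18, a21, a23, a25, a26, a27, a3, a31, a39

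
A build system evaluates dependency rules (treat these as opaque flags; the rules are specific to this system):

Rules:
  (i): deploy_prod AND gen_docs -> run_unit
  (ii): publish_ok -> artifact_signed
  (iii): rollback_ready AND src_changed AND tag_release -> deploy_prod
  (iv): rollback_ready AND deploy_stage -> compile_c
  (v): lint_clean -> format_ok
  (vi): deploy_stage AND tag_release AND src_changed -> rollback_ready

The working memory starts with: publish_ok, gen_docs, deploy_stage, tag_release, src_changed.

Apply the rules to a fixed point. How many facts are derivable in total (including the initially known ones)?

Round 1 — (ii), (vi), derive artifact_signed, rollback_ready.
Round 2 — (iii), (iv), derive deploy_prod, compile_c.
Round 3 — (i), derive run_unit.
Closure: {artifact_signed, compile_c, deploy_prod, deploy_stage, gen_docs, publish_ok, rollback_ready, run_unit, src_changed, tag_release} — 10 facts.

10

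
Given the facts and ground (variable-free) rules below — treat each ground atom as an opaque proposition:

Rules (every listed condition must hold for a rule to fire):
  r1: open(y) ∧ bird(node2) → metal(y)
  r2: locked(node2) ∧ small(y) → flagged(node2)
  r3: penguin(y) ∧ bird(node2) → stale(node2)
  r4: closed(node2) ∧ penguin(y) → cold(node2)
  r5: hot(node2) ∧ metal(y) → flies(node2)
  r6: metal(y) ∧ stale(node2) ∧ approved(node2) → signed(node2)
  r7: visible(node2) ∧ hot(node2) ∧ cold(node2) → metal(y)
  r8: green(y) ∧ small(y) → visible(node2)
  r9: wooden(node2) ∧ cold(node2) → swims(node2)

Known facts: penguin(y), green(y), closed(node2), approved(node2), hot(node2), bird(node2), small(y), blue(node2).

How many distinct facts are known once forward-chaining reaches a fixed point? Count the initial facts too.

Round 1 — r3, r4, r8, derive stale(node2), cold(node2), visible(node2).
Round 2 — r7, derive metal(y).
Round 3 — r5, r6, derive flies(node2), signed(node2).
Closure: {approved(node2), bird(node2), blue(node2), closed(node2), cold(node2), flies(node2), green(y), hot(node2), metal(y), penguin(y), signed(node2), small(y), stale(node2), visible(node2)} — 14 facts.

14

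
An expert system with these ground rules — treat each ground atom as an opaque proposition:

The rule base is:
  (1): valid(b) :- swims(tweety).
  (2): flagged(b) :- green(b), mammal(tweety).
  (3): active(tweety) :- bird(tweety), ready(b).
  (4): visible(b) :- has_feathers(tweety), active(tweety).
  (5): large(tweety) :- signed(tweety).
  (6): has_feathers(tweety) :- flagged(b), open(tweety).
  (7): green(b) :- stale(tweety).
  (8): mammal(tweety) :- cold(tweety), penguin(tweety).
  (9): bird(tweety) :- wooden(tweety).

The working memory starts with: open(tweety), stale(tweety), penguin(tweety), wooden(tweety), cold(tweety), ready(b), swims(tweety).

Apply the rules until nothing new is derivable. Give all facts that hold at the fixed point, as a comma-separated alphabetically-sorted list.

active(tweety), bird(tweety), cold(tweety), flagged(b), green(b), has_feathers(tweety), mammal(tweety), open(tweety), penguin(tweety), ready(b), stale(tweety), swims(tweety), valid(b), visible(b), wooden(tweety)

Round 1: (1) [valid(b) :- swims(tweety).]; (7) [green(b) :- stale(tweety).]; (8) [mammal(tweety) :- cold(tweety), penguin(tweety).]; (9) [bird(tweety) :- wooden(tweety).]. New: valid(b), green(b), mammal(tweety), bird(tweety).
Round 2: (2) [flagged(b) :- green(b), mammal(tweety).]; (3) [active(tweety) :- bird(tweety), ready(b).]. New: flagged(b), active(tweety).
Round 3: (6) [has_feathers(tweety) :- flagged(b), open(tweety).]. New: has_feathers(tweety).
Round 4: (4) [visible(b) :- has_feathers(tweety), active(tweety).]. New: visible(b).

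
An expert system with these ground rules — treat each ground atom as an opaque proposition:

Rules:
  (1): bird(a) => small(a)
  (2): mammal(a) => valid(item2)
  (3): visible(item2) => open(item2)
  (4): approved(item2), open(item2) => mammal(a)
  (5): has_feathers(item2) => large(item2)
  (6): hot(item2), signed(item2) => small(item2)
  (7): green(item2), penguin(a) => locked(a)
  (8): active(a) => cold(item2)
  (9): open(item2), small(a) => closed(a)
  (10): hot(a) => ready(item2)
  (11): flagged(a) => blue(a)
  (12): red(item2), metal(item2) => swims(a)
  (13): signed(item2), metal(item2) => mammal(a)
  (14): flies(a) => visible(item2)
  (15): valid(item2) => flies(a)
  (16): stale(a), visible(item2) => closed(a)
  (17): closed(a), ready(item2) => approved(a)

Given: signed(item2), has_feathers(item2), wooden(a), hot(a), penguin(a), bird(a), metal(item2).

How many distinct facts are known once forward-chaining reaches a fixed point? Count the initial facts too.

17

Round 1 — (1), (5), (10), (13), derive small(a), large(item2), ready(item2), mammal(a).
Round 2 — (2), derive valid(item2).
Round 3 — (15), derive flies(a).
Round 4 — (14), derive visible(item2).
Round 5 — (3), derive open(item2).
Round 6 — (9), derive closed(a).
Round 7 — (17), derive approved(a).
Closure: {approved(a), bird(a), closed(a), flies(a), has_feathers(item2), hot(a), large(item2), mammal(a), metal(item2), open(item2), penguin(a), ready(item2), signed(item2), small(a), valid(item2), visible(item2), wooden(a)} — 17 facts.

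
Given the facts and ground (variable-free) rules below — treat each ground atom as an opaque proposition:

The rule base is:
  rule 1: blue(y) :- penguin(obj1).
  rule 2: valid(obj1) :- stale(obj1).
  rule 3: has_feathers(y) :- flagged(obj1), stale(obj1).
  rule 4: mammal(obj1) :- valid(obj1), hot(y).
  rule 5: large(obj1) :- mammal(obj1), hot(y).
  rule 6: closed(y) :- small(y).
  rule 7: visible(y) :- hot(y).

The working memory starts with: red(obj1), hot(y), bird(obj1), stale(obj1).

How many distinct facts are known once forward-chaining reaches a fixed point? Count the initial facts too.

Round 1: rule 2 [valid(obj1) :- stale(obj1).]; rule 7 [visible(y) :- hot(y).]. New: valid(obj1), visible(y).
Round 2: rule 4 [mammal(obj1) :- valid(obj1), hot(y).]. New: mammal(obj1).
Round 3: rule 5 [large(obj1) :- mammal(obj1), hot(y).]. New: large(obj1).
Closure: {bird(obj1), hot(y), large(obj1), mammal(obj1), red(obj1), stale(obj1), valid(obj1), visible(y)} — 8 facts.

8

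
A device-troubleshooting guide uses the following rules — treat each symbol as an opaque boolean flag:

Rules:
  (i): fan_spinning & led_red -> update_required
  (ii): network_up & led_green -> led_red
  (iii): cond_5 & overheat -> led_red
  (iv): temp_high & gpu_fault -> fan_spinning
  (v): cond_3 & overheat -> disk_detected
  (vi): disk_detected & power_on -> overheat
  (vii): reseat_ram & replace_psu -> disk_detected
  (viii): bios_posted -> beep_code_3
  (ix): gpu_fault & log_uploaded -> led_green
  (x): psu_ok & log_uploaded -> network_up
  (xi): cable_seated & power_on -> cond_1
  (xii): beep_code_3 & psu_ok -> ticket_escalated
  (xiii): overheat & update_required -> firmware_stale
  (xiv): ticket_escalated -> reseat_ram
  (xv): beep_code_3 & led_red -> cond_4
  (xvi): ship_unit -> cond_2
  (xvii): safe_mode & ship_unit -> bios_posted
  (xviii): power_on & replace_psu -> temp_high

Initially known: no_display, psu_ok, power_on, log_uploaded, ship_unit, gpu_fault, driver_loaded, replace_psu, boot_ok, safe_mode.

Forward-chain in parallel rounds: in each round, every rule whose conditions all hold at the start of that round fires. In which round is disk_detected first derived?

Round 1 — (ix), (x), (xvi), (xvii), (xviii), derive led_green, network_up, cond_2, bios_posted, temp_high.
Round 2 — (ii), (iv), (viii), derive led_red, fan_spinning, beep_code_3.
Round 3 — (i), (xii), (xv), derive update_required, ticket_escalated, cond_4.
Round 4 — (xiv), derive reseat_ram.
Round 5 — (vii), derive disk_detected.
disk_detected first appears in round 5.

5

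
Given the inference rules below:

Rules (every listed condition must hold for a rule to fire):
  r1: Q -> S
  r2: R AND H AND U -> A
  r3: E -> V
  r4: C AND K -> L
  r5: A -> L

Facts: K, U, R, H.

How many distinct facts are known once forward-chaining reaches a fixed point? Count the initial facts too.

6

Round 1 fires r2, giving A.
Round 2 fires r5, giving L.
Closure: {A, H, K, L, R, U} — 6 facts.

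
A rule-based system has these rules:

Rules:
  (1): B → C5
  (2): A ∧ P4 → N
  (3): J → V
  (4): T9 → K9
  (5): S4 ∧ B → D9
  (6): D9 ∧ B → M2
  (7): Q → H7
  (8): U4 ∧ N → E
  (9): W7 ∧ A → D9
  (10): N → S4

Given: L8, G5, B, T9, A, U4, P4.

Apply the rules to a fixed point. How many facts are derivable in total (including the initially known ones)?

Round 1 fires (1), (2), (4), giving C5, N, K9.
Round 2 fires (8), (10), giving E, S4.
Round 3 fires (5), giving D9.
Round 4 fires (6), giving M2.
Closure: {A, B, C5, D9, E, G5, K9, L8, M2, N, P4, S4, T9, U4} — 14 facts.

14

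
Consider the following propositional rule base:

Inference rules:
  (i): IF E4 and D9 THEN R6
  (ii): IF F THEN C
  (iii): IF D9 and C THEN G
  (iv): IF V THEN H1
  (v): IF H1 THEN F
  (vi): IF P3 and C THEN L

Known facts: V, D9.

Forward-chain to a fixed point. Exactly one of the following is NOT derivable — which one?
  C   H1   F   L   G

L

Round 1 fires (iv), giving H1.
Round 2 fires (v), giving F.
Round 3 fires (ii), giving C.
Round 4 fires (iii), giving G.
Derived: G (round 4), F (round 2), C (round 3), H1 (round 1). L never appears in any round.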